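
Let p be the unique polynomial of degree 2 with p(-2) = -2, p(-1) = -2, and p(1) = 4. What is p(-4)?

4

Write p(x) = ax^2 + bx + c. Substituting each data point gives a linear system:
  4a - 2b + c = -2
  a - b + c = -2
  a + b + c = 4
Solving the system yields a = 1, b = 3, c = 0.
So p(x) = x^2 + 3x.
Then p(-4) = 4.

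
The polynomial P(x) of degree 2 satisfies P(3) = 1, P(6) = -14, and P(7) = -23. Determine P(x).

Using the Lagrange interpolation formula with nodes 3, 6, 7:
  L_0(x) = (x - 6)(x - 7) / 12
  L_1(x) = (x - 3)(x - 7) / -3
  L_2(x) = (x - 3)(x - 6) / 4
Then P(x) = 1·L_0(x) - 14·L_1(x) - 23·L_2(x).
Expanding and collecting terms gives P(x) = -x² + 4x - 2.
Check: P(6) = -14. ✓

P(x) = -x^2 + 4x - 2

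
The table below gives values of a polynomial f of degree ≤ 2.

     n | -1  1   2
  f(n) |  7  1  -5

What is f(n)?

Write f(n) = an^2 + bn + c. Substituting each data point gives a linear system:
  a - b + c = 7
  a + b + c = 1
  4a + 2b + c = -5
Solving the system yields a = -1, b = -3, c = 5.
So f(n) = -n^2 - 3n + 5.
Check: f(-1) = 7. ✓

f(n) = -n^2 - 3n + 5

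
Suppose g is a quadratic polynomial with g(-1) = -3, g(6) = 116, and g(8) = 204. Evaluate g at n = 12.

452

Write g(n) = an^2 + bn + c. Substituting each data point gives a linear system:
  a - b + c = -3
  36a + 6b + c = 116
  64a + 8b + c = 204
Solving the system yields a = 3, b = 2, c = -4.
So g(n) = 3n^2 + 2n - 4.
Then g(12) = 452.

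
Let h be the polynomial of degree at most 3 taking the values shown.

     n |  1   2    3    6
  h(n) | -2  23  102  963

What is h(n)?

h(n) = 5n^3 - 3n^2 - n - 3

Using the Lagrange interpolation formula with nodes 1, 2, 3, 6:
  L_0(n) = (n - 2)(n - 3)(n - 6) / -10
  L_1(n) = (n - 1)(n - 3)(n - 6) / 4
  L_2(n) = (n - 1)(n - 2)(n - 6) / -6
  L_3(n) = (n - 1)(n - 2)(n - 3) / 60
Then h(n) = -2·L_0(n) + 23·L_1(n) + 102·L_2(n) + 963·L_3(n).
Expanding and collecting terms gives h(n) = 5n³ - 3n² - n - 3.
Check: h(2) = 23. ✓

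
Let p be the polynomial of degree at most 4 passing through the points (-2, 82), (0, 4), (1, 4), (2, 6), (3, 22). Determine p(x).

Using the Lagrange interpolation formula with nodes -2, 0, 1, 2, 3:
  L_0(x) = x(x - 1)(x - 2)(x - 3) / 120
  L_1(x) = (x + 2)(x - 1)(x - 2)(x - 3) / -12
  L_2(x) = (x + 2)x(x - 2)(x - 3) / 6
  L_3(x) = (x + 2)x(x - 1)(x - 3) / -8
  L_4(x) = (x + 2)x(x - 1)(x - 2) / 30
Then p(x) = 82·L_0(x) + 4·L_1(x) + 4·L_2(x) + 6·L_3(x) + 22·L_4(x).
Expanding and collecting terms gives p(x) = x⁴ - 4x³ + 6x² - 3x + 4.
Check: p(2) = 6. ✓

p(x) = x^4 - 4x^3 + 6x^2 - 3x + 4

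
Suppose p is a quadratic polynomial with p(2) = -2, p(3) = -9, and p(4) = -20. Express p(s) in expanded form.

p(s) = -2s^2 + 3s

Write p(s) = as^2 + bs + c. Substituting each data point gives a linear system:
  4a + 2b + c = -2
  9a + 3b + c = -9
  16a + 4b + c = -20
Solving the system yields a = -2, b = 3, c = 0.
So p(s) = -2s^2 + 3s.
Check: p(3) = -9. ✓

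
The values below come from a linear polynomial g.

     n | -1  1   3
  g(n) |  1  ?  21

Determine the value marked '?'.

11

On equispaced nodes a degree-1 polynomial has vanishing second forward difference, so
  g(-1) - 2·g(1) + g(3) = 0.
Substituting the known values and solving for g(1):
  -2·g(1) = -22
  g(1) = 11.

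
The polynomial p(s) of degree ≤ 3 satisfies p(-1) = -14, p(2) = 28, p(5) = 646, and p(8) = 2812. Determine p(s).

Write p(s) = as^3 + bs^2 + cs + d. Substituting each data point gives a linear system:
  -a + b - c + d = -14
  8a + 4b + 2c + d = 28
  125a + 25b + 5c + d = 646
  512a + 64b + 8c + d = 2812
Solving the system yields a = 6, b = -4, c = 0, d = -4.
So p(s) = 6s^3 - 4s^2 - 4.
Check: p(8) = 2812. ✓

p(s) = 6s^3 - 4s^2 - 4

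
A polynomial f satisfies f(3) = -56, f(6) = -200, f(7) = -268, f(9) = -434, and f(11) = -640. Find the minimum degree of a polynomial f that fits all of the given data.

2

Divided differences on the nodes 3, 6, 7, 9, 11:
  order 0: -56  -200  -268  -434  -640
  order 1: -48  -68  -83  -103
  order 2: -5  -5  -5
  order 3: 0  0
  order 4: 0
The order-2 divided differences are all -5 (nonzero) and every higher order vanishes, so the data lies on a polynomial of degree exactly 2.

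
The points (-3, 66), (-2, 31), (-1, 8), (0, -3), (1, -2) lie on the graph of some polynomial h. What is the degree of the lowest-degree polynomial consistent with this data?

2

Forward differences of the values at x = -3, -2, -1, 0, 1:
  h  : 66  31  8  -3  -2
  Δ  : -35  -23  -11  1
  Δ^2: 12  12  12
  Δ^3: 0  0
  Δ^4: 0
The second differences are constant (12) and nonzero, while all higher differences vanish, so the minimal degree is 2.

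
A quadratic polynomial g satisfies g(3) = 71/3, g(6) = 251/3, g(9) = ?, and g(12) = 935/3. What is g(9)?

539/3

On equispaced nodes a degree-2 polynomial has vanishing third forward difference, so
  - g(3) + 3·g(6) - 3·g(9) + g(12) = 0.
Substituting the known values and solving for g(9):
  -3·g(9) = -539
  g(9) = 539/3.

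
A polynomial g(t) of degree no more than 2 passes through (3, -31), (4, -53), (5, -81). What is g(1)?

-5

Forward differences of the values at t = 3, 4, 5:
  g  : -31  -53  -81
  Δ  : -22  -28
  Δ^2: -6
The second differences are constant, confirming degree 2.
Interpolating (Newton forward form) and evaluating at t = 1 gives g(1) = -5.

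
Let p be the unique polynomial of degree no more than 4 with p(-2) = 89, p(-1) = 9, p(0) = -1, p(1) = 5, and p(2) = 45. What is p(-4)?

1035

Forward differences of the values at n = -2, -1, 0, 1, 2:
  p  : 89  9  -1  5  45
  Δ  : -80  -10  6  40
  Δ^2: 70  16  34
  Δ^3: -54  18
  Δ^4: 72
The fourth differences are constant, confirming degree 4.
Interpolating (Newton forward form) and evaluating at n = -4 gives p(-4) = 1035.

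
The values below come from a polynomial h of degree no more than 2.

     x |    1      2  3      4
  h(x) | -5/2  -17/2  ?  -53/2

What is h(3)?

The 3 known points determine the degree-2 polynomial uniquely.
Write h(x) = ax^2 + bx + c. Substituting each data point gives a linear system:
  a + b + c = -5/2
  4a + 2b + c = -17/2
  16a + 4b + c = -53/2
Solving the system yields a = -1, b = -3, c = 3/2.
So h(x) = -x^2 - 3x + 3/2.
Then h(3) = -33/2.

-33/2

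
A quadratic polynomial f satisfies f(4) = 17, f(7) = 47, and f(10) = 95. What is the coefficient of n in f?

-1

Write f(n) = an^2 + bn + c. Substituting each data point gives a linear system:
  16a + 4b + c = 17
  49a + 7b + c = 47
  100a + 10b + c = 95
Solving the system yields a = 1, b = -1, c = 5.
So f(n) = n² - n + 5.
The coefficient of n is -1.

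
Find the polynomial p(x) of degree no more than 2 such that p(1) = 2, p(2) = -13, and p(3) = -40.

p(x) = -6x^2 + 3x + 5

Write p(x) = ax^2 + bx + c. Substituting each data point gives a linear system:
  a + b + c = 2
  4a + 2b + c = -13
  9a + 3b + c = -40
Solving the system yields a = -6, b = 3, c = 5.
So p(x) = -6x² + 3x + 5.
Check: p(2) = -13. ✓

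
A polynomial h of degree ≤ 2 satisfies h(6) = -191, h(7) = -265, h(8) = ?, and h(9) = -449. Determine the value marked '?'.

-351

The 3 known points determine the degree-2 polynomial uniquely.
Write h(u) = au^2 + bu + c. Substituting each data point gives a linear system:
  36a + 6b + c = -191
  49a + 7b + c = -265
  81a + 9b + c = -449
Solving the system yields a = -6, b = 4, c = 1.
So h(u) = -6u^2 + 4u + 1.
Then h(8) = -351.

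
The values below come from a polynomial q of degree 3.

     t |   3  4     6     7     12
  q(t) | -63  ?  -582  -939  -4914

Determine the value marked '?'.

-162

The 4 known points determine the degree-3 polynomial uniquely.
Write q(t) = at^3 + bt^2 + ct + d. Substituting each data point gives a linear system:
  27a + 9b + 3c + d = -63
  216a + 36b + 6c + d = -582
  343a + 49b + 7c + d = -939
  1728a + 144b + 12c + d = -4914
Solving the system yields a = -3, b = 2, c = -2, d = 6.
So q(t) = -3t^3 + 2t^2 - 2t + 6.
Then q(4) = -162.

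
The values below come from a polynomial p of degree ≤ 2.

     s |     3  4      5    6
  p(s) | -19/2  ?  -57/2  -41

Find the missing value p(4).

On equispaced nodes a degree-2 polynomial has vanishing third forward difference, so
  - p(3) + 3·p(4) - 3·p(5) + p(6) = 0.
Substituting the known values and solving for p(4):
  3·p(4) = -54
  p(4) = -18.

-18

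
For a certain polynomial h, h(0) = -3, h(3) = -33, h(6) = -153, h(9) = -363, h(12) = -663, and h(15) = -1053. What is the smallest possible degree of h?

Forward differences of the values at t = 0, 3, 6, 9, 12, 15:
  h  : -3  -33  -153  -363  -663  -1053
  Δ  : -30  -120  -210  -300  -390
  Δ^2: -90  -90  -90  -90
  Δ^3: 0  0  0
  Δ^4: 0  0
  Δ^5: 0
The second differences are constant (-90) and nonzero, while all higher differences vanish, so the minimal degree is 2.

2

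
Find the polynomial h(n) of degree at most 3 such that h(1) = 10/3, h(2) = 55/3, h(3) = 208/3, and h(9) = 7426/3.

h(n) = 4n^3 - 6n^2 + 5n + 1/3

Write h(n) = an^3 + bn^2 + cn + d. Substituting each data point gives a linear system:
  a + b + c + d = 10/3
  8a + 4b + 2c + d = 55/3
  27a + 9b + 3c + d = 208/3
  729a + 81b + 9c + d = 7426/3
Solving the system yields a = 4, b = -6, c = 5, d = 1/3.
So h(n) = 4n³ - 6n² + 5n + 1/3.
Check: h(1) = 10/3. ✓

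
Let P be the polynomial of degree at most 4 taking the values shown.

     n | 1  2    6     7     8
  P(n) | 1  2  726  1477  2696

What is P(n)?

P(n) = n^4 - 3n^3 + 2n^2 + n

Write P(n) = an^4 + bn^3 + cn^2 + dn + e. Substituting each data point gives a linear system:
  a + b + c + d + e = 1
  16a + 8b + 4c + 2d + e = 2
  1296a + 216b + 36c + 6d + e = 726
  2401a + 343b + 49c + 7d + e = 1477
  4096a + 512b + 64c + 8d + e = 2696
Solving the system yields a = 1, b = -3, c = 2, d = 1, e = 0.
So P(n) = n^4 - 3n^3 + 2n^2 + n.
Check: P(6) = 726. ✓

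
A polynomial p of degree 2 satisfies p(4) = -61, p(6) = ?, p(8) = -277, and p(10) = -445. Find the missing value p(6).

-149

The 3 known points determine the degree-2 polynomial uniquely.
Write p(s) = as^2 + bs + c. Substituting each data point gives a linear system:
  16a + 4b + c = -61
  64a + 8b + c = -277
  100a + 10b + c = -445
Solving the system yields a = -5, b = 6, c = -5.
So p(s) = -5s^2 + 6s - 5.
Then p(6) = -149.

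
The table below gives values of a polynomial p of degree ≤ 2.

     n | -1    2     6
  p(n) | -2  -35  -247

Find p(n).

Write p(n) = an^2 + bn + c. Substituting each data point gives a linear system:
  a - b + c = -2
  4a + 2b + c = -35
  36a + 6b + c = -247
Solving the system yields a = -6, b = -5, c = -1.
So p(n) = -6n² - 5n - 1.
Check: p(-1) = -2. ✓

p(n) = -6n^2 - 5n - 1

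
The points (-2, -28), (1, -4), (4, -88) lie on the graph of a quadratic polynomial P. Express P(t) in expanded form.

Write P(t) = at^2 + bt + c. Substituting each data point gives a linear system:
  4a - 2b + c = -28
  a + b + c = -4
  16a + 4b + c = -88
Solving the system yields a = -6, b = 2, c = 0.
So P(t) = -6t^2 + 2t.
Check: P(-2) = -28. ✓

P(t) = -6t^2 + 2t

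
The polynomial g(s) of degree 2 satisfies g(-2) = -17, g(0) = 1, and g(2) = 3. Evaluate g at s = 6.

-41

Using the Lagrange interpolation formula with nodes -2, 0, 2:
  L_0(s) = s(s - 2) / 8
  L_1(s) = (s + 2)(s - 2) / -4
  L_2(s) = (s + 2)s / 8
Then g(s) = -17·L_0(s) + 1·L_1(s) + 3·L_2(s).
Expanding and collecting terms gives g(s) = -2s^2 + 5s + 1.
Evaluating at s = 6: g(6) = -41.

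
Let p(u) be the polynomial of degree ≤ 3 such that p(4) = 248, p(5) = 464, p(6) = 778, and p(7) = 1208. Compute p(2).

Forward differences of the values at u = 4, 5, 6, 7:
  p  : 248  464  778  1208
  Δ  : 216  314  430
  Δ^2: 98  116
  Δ^3: 18
The third differences are constant, confirming degree 3.
Interpolating (Newton forward form) and evaluating at u = 2 gives p(2) = 38.

38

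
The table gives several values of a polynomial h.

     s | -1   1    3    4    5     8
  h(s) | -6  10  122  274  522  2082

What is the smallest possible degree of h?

3

Divided differences on the nodes -1, 1, 3, 4, 5, 8:
  order 0: -6  10  122  274  522  2082
  order 1: 8  56  152  248  520
  order 2: 12  32  48  68
  order 3: 4  4  4
  order 4: 0  0
  order 5: 0
The order-3 divided differences are all 4 (nonzero) and every higher order vanishes, so the data lies on a polynomial of degree exactly 3.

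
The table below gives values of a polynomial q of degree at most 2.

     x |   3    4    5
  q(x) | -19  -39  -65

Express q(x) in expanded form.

q(x) = -3x^2 + x + 5

Using the Lagrange interpolation formula with nodes 3, 4, 5:
  L_0(x) = (x - 4)(x - 5) / 2
  L_1(x) = (x - 3)(x - 5) / -1
  L_2(x) = (x - 3)(x - 4) / 2
Then q(x) = -19·L_0(x) - 39·L_1(x) - 65·L_2(x).
Expanding and collecting terms gives q(x) = -3x² + x + 5.
Check: q(3) = -19. ✓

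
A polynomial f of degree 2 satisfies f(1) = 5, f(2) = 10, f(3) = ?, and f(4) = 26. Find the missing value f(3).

17

On equispaced nodes a degree-2 polynomial has vanishing third forward difference, so
  - f(1) + 3·f(2) - 3·f(3) + f(4) = 0.
Substituting the known values and solving for f(3):
  -3·f(3) = -51
  f(3) = 17.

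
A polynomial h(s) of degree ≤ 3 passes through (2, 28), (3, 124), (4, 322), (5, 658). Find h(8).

2854

Write h(s) = as^3 + bs^2 + cs + d. Substituting each data point gives a linear system:
  8a + 4b + 2c + d = 28
  27a + 9b + 3c + d = 124
  64a + 16b + 4c + d = 322
  125a + 25b + 5c + d = 658
Solving the system yields a = 6, b = -3, c = -3, d = -2.
So h(s) = 6s^3 - 3s^2 - 3s - 2.
Then h(8) = 2854.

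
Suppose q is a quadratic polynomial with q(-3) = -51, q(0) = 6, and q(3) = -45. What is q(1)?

Write q(t) = at^2 + bt + c. Substituting each data point gives a linear system:
  9a - 3b + c = -51
  c = 6
  9a + 3b + c = -45
Solving the system yields a = -6, b = 1, c = 6.
So q(t) = -6t^2 + t + 6.
Then q(1) = 1.

1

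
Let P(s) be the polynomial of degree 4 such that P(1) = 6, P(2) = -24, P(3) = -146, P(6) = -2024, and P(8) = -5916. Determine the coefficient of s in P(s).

4

Write P(s) = as^4 + bs^3 + cs^2 + ds + e. Substituting each data point gives a linear system:
  a + b + c + d + e = 6
  16a + 8b + 4c + 2d + e = -24
  81a + 27b + 9c + 3d + e = -146
  1296a + 216b + 36c + 6d + e = -2024
  4096a + 512b + 64c + 8d + e = -5916
Solving the system yields a = -1, b = -4, c = 3, d = 4, e = 4.
So P(s) = -s⁴ - 4s³ + 3s² + 4s + 4.
The coefficient of s is 4.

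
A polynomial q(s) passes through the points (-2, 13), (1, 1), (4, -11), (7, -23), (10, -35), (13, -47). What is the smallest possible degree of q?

1

Forward differences of the values at s = -2, 1, 4, 7, 10, 13:
  q  : 13  1  -11  -23  -35  -47
  Δ  : -12  -12  -12  -12  -12
  Δ^2: 0  0  0  0
  Δ^3: 0  0  0
  Δ^4: 0  0
  Δ^5: 0
The first differences are constant (-12) and nonzero, while all higher differences vanish, so the minimal degree is 1.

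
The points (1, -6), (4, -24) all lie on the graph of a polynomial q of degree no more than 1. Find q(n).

q(n) = -6n

Write q(n) = an + b. Substituting each data point gives a linear system:
  a + b = -6
  4a + b = -24
Solving the system yields a = -6, b = 0.
So q(n) = -6n.
Check: q(1) = -6. ✓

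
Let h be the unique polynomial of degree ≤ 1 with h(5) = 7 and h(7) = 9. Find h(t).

h(t) = t + 2

Write h(t) = at + b. Substituting each data point gives a linear system:
  5a + b = 7
  7a + b = 9
Solving the system yields a = 1, b = 2.
So h(t) = t + 2.
Check: h(7) = 9. ✓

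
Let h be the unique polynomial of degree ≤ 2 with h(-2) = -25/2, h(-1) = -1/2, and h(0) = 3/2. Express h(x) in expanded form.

Write h(x) = ax^2 + bx + c. Substituting each data point gives a linear system:
  4a - 2b + c = -25/2
  a - b + c = -1/2
  c = 3/2
Solving the system yields a = -5, b = -3, c = 3/2.
So h(x) = -5x^2 - 3x + 3/2.
Check: h(-2) = -25/2. ✓

h(x) = -5x^2 - 3x + 3/2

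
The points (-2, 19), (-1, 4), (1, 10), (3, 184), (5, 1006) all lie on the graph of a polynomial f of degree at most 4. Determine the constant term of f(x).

Write f(x) = ax^4 + bx^3 + cx^2 + dx + e. Substituting each data point gives a linear system:
  16a - 8b + 4c - 2d + e = 19
  a - b + c - d + e = 4
  a + b + c + d + e = 10
  81a + 27b + 9c + 3d + e = 184
  625a + 125b + 25c + 5d + e = 1006
Solving the system yields a = 1, b = 2, c = 5, d = 1, e = 1.
So f(x) = x⁴ + 2x³ + 5x² + x + 1.
The constant term is 1.

1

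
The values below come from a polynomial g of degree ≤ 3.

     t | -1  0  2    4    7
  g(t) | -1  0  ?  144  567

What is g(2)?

The 4 known points determine the degree-3 polynomial uniquely.
Write g(t) = at^3 + bt^2 + ct + d. Substituting each data point gives a linear system:
  -a + b - c + d = -1
  d = 0
  64a + 16b + 4c + d = 144
  343a + 49b + 7c + d = 567
Solving the system yields a = 1, b = 4, c = 4, d = 0.
So g(t) = t^3 + 4t^2 + 4t.
Then g(2) = 32.

32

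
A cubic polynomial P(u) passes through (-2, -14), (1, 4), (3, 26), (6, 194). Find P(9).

Write P(u) = au^3 + bu^2 + cu + d. Substituting each data point gives a linear system:
  -8a + 4b - 2c + d = -14
  a + b + c + d = 4
  27a + 9b + 3c + d = 26
  216a + 36b + 6c + d = 194
Solving the system yields a = 1, b = -1, c = 2, d = 2.
So P(u) = u^3 - u^2 + 2u + 2.
Then P(9) = 668.

668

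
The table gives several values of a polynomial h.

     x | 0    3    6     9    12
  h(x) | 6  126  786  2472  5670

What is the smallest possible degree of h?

Forward differences of the values at x = 0, 3, 6, 9, 12:
  h  : 6  126  786  2472  5670
  Δ  : 120  660  1686  3198
  Δ^2: 540  1026  1512
  Δ^3: 486  486
  Δ^4: 0
The third differences are constant (486) and nonzero, while all higher differences vanish, so the minimal degree is 3.

3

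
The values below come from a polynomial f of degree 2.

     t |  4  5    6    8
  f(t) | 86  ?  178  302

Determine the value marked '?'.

128

The 3 known points determine the degree-2 polynomial uniquely.
Write f(t) = at^2 + bt + c. Substituting each data point gives a linear system:
  16a + 4b + c = 86
  36a + 6b + c = 178
  64a + 8b + c = 302
Solving the system yields a = 4, b = 6, c = -2.
So f(t) = 4t² + 6t - 2.
Then f(5) = 128.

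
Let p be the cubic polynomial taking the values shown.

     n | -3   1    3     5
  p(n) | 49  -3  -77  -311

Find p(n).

Write p(n) = an^3 + bn^2 + cn + d. Substituting each data point gives a linear system:
  -27a + 9b - 3c + d = 49
  a + b + c + d = -3
  27a + 9b + 3c + d = -77
  125a + 25b + 5c + d = -311
Solving the system yields a = -2, b = -2, c = -3, d = 4.
So p(n) = -2n^3 - 2n^2 - 3n + 4.
Check: p(3) = -77. ✓

p(n) = -2n^3 - 2n^2 - 3n + 4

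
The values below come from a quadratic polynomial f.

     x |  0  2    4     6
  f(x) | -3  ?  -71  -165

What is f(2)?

-17

The 3 known points determine the degree-2 polynomial uniquely.
Write f(x) = ax^2 + bx + c. Substituting each data point gives a linear system:
  c = -3
  16a + 4b + c = -71
  36a + 6b + c = -165
Solving the system yields a = -5, b = 3, c = -3.
So f(x) = -5x^2 + 3x - 3.
Then f(2) = -17.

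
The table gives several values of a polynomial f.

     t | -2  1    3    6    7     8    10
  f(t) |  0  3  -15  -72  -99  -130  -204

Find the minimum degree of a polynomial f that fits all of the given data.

Divided differences on the nodes -2, 1, 3, 6, 7, 8, 10:
  order 0: 0  3  -15  -72  -99  -130  -204
  order 1: 1  -9  -19  -27  -31  -37
  order 2: -2  -2  -2  -2  -2
  order 3: 0  0  0  0
  order 4: 0  0  0
  order 5: 0  0
  order 6: 0
The order-2 divided differences are all -2 (nonzero) and every higher order vanishes, so the data lies on a polynomial of degree exactly 2.

2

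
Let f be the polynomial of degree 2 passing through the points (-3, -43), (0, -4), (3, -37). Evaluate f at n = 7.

Using the Lagrange interpolation formula with nodes -3, 0, 3:
  L_0(n) = n(n - 3) / 18
  L_1(n) = (n + 3)(n - 3) / -9
  L_2(n) = (n + 3)n / 18
Then f(n) = -43·L_0(n) - 4·L_1(n) - 37·L_2(n).
Expanding and collecting terms gives f(n) = -4n^2 + n - 4.
Evaluating at n = 7: f(7) = -193.

-193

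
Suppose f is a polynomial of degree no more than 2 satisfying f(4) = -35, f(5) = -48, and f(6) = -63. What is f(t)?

f(t) = -t^2 - 4t - 3

Using the Lagrange interpolation formula with nodes 4, 5, 6:
  L_0(t) = (t - 5)(t - 6) / 2
  L_1(t) = (t - 4)(t - 6) / -1
  L_2(t) = (t - 4)(t - 5) / 2
Then f(t) = -35·L_0(t) - 48·L_1(t) - 63·L_2(t).
Expanding and collecting terms gives f(t) = -t^2 - 4t - 3.
Check: f(4) = -35. ✓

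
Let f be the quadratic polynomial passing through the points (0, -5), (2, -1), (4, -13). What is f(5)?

-25

Forward differences of the values at t = 0, 2, 4:
  f  : -5  -1  -13
  Δ  : 4  -12
  Δ^2: -16
The second differences are constant, confirming degree 2.
Interpolating (Newton forward form) and evaluating at t = 5 gives f(5) = -25.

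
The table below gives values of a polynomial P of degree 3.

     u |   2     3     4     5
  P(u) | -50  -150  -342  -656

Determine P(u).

P(u) = -5u^3 - u^2 - 6

Using the Lagrange interpolation formula with nodes 2, 3, 4, 5:
  L_0(u) = (u - 3)(u - 4)(u - 5) / -6
  L_1(u) = (u - 2)(u - 4)(u - 5) / 2
  L_2(u) = (u - 2)(u - 3)(u - 5) / -2
  L_3(u) = (u - 2)(u - 3)(u - 4) / 6
Then P(u) = -50·L_0(u) - 150·L_1(u) - 342·L_2(u) - 656·L_3(u).
Expanding and collecting terms gives P(u) = -5u^3 - u^2 - 6.
Check: P(5) = -656. ✓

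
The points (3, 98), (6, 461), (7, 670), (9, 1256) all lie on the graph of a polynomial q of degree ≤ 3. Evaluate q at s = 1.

16

Using the Lagrange interpolation formula with nodes 3, 6, 7, 9:
  L_0(s) = (s - 6)(s - 7)(s - 9) / -72
  L_1(s) = (s - 3)(s - 7)(s - 9) / 9
  L_2(s) = (s - 3)(s - 6)(s - 9) / -8
  L_3(s) = (s - 3)(s - 6)(s - 7) / 36
Then q(s) = 98·L_0(s) + 461·L_1(s) + 670·L_2(s) + 1256·L_3(s).
Expanding and collecting terms gives q(s) = s³ + 6s² + 4s + 5.
Evaluating at s = 1: q(1) = 16.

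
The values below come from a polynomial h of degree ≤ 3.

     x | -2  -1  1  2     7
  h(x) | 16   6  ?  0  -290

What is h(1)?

The 4 known points determine the degree-3 polynomial uniquely.
Write h(x) = ax^3 + bx^2 + cx + d. Substituting each data point gives a linear system:
  -8a + 4b - 2c + d = 16
  -a + b - c + d = 6
  8a + 4b + 2c + d = 0
  343a + 49b + 7c + d = -290
Solving the system yields a = -1, b = 1, c = 0, d = 4.
So h(x) = -x³ + x² + 4.
Then h(1) = 4.

4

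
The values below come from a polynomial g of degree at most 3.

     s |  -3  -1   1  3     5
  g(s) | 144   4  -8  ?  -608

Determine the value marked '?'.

The 4 known points determine the degree-3 polynomial uniquely.
Write g(s) = as^3 + bs^2 + cs + d. Substituting each data point gives a linear system:
  -27a + 9b - 3c + d = 144
  -a + b - c + d = 4
  a + b + c + d = -8
  125a + 25b + 5c + d = -608
Solving the system yields a = -5, b = 1, c = -1, d = -3.
So g(s) = -5s³ + s² - s - 3.
Then g(3) = -132.

-132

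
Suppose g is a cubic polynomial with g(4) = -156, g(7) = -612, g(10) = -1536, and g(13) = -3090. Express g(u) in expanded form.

g(u) = -u^3 - 5u^2 - 4u + 4

Using the Lagrange interpolation formula with nodes 4, 7, 10, 13:
  L_0(u) = (u - 7)(u - 10)(u - 13) / -162
  L_1(u) = (u - 4)(u - 10)(u - 13) / 54
  L_2(u) = (u - 4)(u - 7)(u - 13) / -54
  L_3(u) = (u - 4)(u - 7)(u - 10) / 162
Then g(u) = -156·L_0(u) - 612·L_1(u) - 1536·L_2(u) - 3090·L_3(u).
Expanding and collecting terms gives g(u) = -u³ - 5u² - 4u + 4.
Check: g(13) = -3090. ✓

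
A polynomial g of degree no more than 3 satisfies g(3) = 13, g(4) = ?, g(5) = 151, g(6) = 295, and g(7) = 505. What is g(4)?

61

The 4 known points determine the degree-3 polynomial uniquely.
Write g(s) = as^3 + bs^2 + cs + d. Substituting each data point gives a linear system:
  27a + 9b + 3c + d = 13
  125a + 25b + 5c + d = 151
  216a + 36b + 6c + d = 295
  343a + 49b + 7c + d = 505
Solving the system yields a = 2, b = -3, c = -5, d = 1.
So g(s) = 2s^3 - 3s^2 - 5s + 1.
Then g(4) = 61.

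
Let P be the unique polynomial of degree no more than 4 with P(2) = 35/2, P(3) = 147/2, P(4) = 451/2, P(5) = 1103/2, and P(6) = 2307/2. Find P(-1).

Forward differences of the values at x = 2, 3, 4, 5, 6:
  P  : 35/2  147/2  451/2  1103/2  2307/2
  Δ  : 56  152  326  602
  Δ^2: 96  174  276
  Δ^3: 78  102
  Δ^4: 24
The fourth differences are constant, confirming degree 4.
Interpolating (Newton forward form) and evaluating at x = -1 gives P(-1) = 11/2.

11/2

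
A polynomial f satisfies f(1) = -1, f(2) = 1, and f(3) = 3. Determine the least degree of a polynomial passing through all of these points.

1

Forward differences of the values at s = 1, 2, 3:
  f  : -1  1  3
  Δ  : 2  2
  Δ^2: 0
The first differences are constant (2) and nonzero, while all higher differences vanish, so the minimal degree is 1.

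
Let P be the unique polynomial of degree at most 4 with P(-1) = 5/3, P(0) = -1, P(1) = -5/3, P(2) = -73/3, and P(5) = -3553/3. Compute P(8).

Using the Lagrange interpolation formula with nodes -1, 0, 1, 2, 5:
  L_0(n) = n(n - 1)(n - 2)(n - 5) / 36
  L_1(n) = (n + 1)(n - 1)(n - 2)(n - 5) / -10
  L_2(n) = (n + 1)n(n - 2)(n - 5) / 8
  L_3(n) = (n + 1)n(n - 1)(n - 5) / -18
  L_4(n) = (n + 1)n(n - 1)(n - 2) / 360
Then P(n) = 5/3·L_0(n) - 1·L_1(n) - 5/3·L_2(n) - 73/3·L_3(n) - 3553/3·L_4(n).
Expanding and collecting terms gives P(n) = -2n^4 + 3n^2 - (5/3)n - 1.
Evaluating at n = 8: P(8) = -24043/3.

-24043/3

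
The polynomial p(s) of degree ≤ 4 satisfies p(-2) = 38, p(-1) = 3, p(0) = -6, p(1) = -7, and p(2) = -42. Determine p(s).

p(s) = -s^4 - 5s^3 + 5s^2 - 6

Using the Lagrange interpolation formula with nodes -2, -1, 0, 1, 2:
  L_0(s) = (s + 1)s(s - 1)(s - 2) / 24
  L_1(s) = (s + 2)s(s - 1)(s - 2) / -6
  L_2(s) = (s + 2)(s + 1)(s - 1)(s - 2) / 4
  L_3(s) = (s + 2)(s + 1)s(s - 2) / -6
  L_4(s) = (s + 2)(s + 1)s(s - 1) / 24
Then p(s) = 38·L_0(s) + 3·L_1(s) - 6·L_2(s) - 7·L_3(s) - 42·L_4(s).
Expanding and collecting terms gives p(s) = -s^4 - 5s^3 + 5s^2 - 6.
Check: p(0) = -6. ✓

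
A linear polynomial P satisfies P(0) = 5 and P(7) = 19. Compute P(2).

9

Using the Lagrange interpolation formula with nodes 0, 7:
  L_0(s) = (s - 7) / -7
  L_1(s) = s / 7
Then P(s) = 5·L_0(s) + 19·L_1(s).
Expanding and collecting terms gives P(s) = 2s + 5.
Evaluating at s = 2: P(2) = 9.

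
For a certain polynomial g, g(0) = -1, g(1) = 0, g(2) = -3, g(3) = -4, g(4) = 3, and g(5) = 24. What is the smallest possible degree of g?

3

Forward differences of the values at t = 0, 1, 2, 3, 4, 5:
  g  : -1  0  -3  -4  3  24
  Δ  : 1  -3  -1  7  21
  Δ^2: -4  2  8  14
  Δ^3: 6  6  6
  Δ^4: 0  0
  Δ^5: 0
The third differences are constant (6) and nonzero, while all higher differences vanish, so the minimal degree is 3.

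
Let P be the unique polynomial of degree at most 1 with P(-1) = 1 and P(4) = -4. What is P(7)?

-7

Using the Lagrange interpolation formula with nodes -1, 4:
  L_0(u) = (u - 4) / -5
  L_1(u) = (u + 1) / 5
Then P(u) = 1·L_0(u) - 4·L_1(u).
Expanding and collecting terms gives P(u) = -u.
Evaluating at u = 7: P(7) = -7.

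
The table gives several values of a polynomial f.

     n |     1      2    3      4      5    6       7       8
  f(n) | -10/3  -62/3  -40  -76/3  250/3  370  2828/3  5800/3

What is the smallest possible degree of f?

4

Forward differences of the values at n = 1, 2, 3, 4, 5, 6, 7, 8:
  f  : -10/3  -62/3  -40  -76/3  250/3  370  2828/3  5800/3
  Δ  : -52/3  -58/3  44/3  326/3  860/3  1718/3  2972/3
  Δ^2: -2  34  94  178  286  418
  Δ^3: 36  60  84  108  132
  Δ^4: 24  24  24  24
  Δ^5: 0  0  0
  Δ^6: 0  0
  Δ^7: 0
The fourth differences are constant (24) and nonzero, while all higher differences vanish, so the minimal degree is 4.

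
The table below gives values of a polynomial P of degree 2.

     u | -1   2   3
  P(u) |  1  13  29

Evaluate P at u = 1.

3

Write P(u) = au^2 + bu + c. Substituting each data point gives a linear system:
  a - b + c = 1
  4a + 2b + c = 13
  9a + 3b + c = 29
Solving the system yields a = 3, b = 1, c = -1.
So P(u) = 3u^2 + u - 1.
Then P(1) = 3.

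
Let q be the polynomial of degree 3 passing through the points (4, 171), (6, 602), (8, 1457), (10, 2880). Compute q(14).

8006

Forward differences of the values at s = 4, 6, 8, 10:
  q  : 171  602  1457  2880
  Δ  : 431  855  1423
  Δ^2: 424  568
  Δ^3: 144
The third differences are constant, confirming degree 3.
Interpolating (Newton forward form) and evaluating at s = 14 gives q(14) = 8006.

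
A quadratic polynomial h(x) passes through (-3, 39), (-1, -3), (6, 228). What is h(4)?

Using the Lagrange interpolation formula with nodes -3, -1, 6:
  L_0(x) = (x + 1)(x - 6) / 18
  L_1(x) = (x + 3)(x - 6) / -14
  L_2(x) = (x + 3)(x + 1) / 63
Then h(x) = 39·L_0(x) - 3·L_1(x) + 228·L_2(x).
Expanding and collecting terms gives h(x) = 6x^2 + 3x - 6.
Evaluating at x = 4: h(4) = 102.

102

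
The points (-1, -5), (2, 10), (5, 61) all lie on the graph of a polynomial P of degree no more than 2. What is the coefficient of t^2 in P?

Write P(t) = at^2 + bt + c. Substituting each data point gives a linear system:
  a - b + c = -5
  4a + 2b + c = 10
  25a + 5b + c = 61
Solving the system yields a = 2, b = 3, c = -4.
So P(t) = 2t^2 + 3t - 4.
The leading coefficient is 2.

2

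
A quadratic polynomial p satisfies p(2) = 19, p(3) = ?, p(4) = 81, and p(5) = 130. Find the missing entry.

44

On equispaced nodes a degree-2 polynomial has vanishing third forward difference, so
  - p(2) + 3·p(3) - 3·p(4) + p(5) = 0.
Substituting the known values and solving for p(3):
  3·p(3) = 132
  p(3) = 44.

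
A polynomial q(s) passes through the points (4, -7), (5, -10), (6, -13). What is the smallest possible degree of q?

Forward differences of the values at s = 4, 5, 6:
  q  : -7  -10  -13
  Δ  : -3  -3
  Δ^2: 0
The first differences are constant (-3) and nonzero, while all higher differences vanish, so the minimal degree is 1.

1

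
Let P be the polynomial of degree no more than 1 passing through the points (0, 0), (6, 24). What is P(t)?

Write P(t) = at + b. Substituting each data point gives a linear system:
  b = 0
  6a + b = 24
Solving the system yields a = 4, b = 0.
So P(t) = 4t.
Check: P(6) = 24. ✓

P(t) = 4t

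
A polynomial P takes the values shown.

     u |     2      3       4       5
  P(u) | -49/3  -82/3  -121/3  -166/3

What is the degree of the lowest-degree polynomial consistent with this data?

Forward differences of the values at u = 2, 3, 4, 5:
  P  : -49/3  -82/3  -121/3  -166/3
  Δ  : -11  -13  -15
  Δ^2: -2  -2
  Δ^3: 0
The second differences are constant (-2) and nonzero, while all higher differences vanish, so the minimal degree is 2.

2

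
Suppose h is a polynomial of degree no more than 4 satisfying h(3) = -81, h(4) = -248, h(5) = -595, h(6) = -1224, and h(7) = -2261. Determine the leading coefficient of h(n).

Write h(n) = an^4 + bn^3 + cn^2 + dn + e. Substituting each data point gives a linear system:
  81a + 27b + 9c + 3d + e = -81
  256a + 64b + 16c + 4d + e = -248
  625a + 125b + 25c + 5d + e = -595
  1296a + 216b + 36c + 6d + e = -1224
  2401a + 343b + 49c + 7d + e = -2261
Solving the system yields a = -1, b = 1, c = -5, d = 6, e = 0.
So h(n) = -n^4 + n^3 - 5n^2 + 6n.
The leading coefficient is -1.

-1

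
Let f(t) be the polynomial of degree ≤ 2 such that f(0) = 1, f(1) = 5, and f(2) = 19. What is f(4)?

Write f(t) = at^2 + bt + c. Substituting each data point gives a linear system:
  c = 1
  a + b + c = 5
  4a + 2b + c = 19
Solving the system yields a = 5, b = -1, c = 1.
So f(t) = 5t^2 - t + 1.
Then f(4) = 77.

77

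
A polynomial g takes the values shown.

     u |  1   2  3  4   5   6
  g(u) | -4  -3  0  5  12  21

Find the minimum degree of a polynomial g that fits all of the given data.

2

Forward differences of the values at u = 1, 2, 3, 4, 5, 6:
  g  : -4  -3  0  5  12  21
  Δ  : 1  3  5  7  9
  Δ^2: 2  2  2  2
  Δ^3: 0  0  0
  Δ^4: 0  0
  Δ^5: 0
The second differences are constant (2) and nonzero, while all higher differences vanish, so the minimal degree is 2.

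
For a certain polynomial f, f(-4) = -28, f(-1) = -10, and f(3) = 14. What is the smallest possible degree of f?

1

Divided differences on the nodes -4, -1, 3:
  order 0: -28  -10  14
  order 1: 6  6
  order 2: 0
The order-1 divided differences are all 6 (nonzero) and every higher order vanishes, so the data lies on a polynomial of degree exactly 1.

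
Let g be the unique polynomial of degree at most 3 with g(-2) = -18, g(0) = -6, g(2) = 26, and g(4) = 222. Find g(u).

Using the Lagrange interpolation formula with nodes -2, 0, 2, 4:
  L_0(u) = u(u - 2)(u - 4) / -48
  L_1(u) = (u + 2)(u - 2)(u - 4) / 16
  L_2(u) = (u + 2)u(u - 4) / -16
  L_3(u) = (u + 2)u(u - 2) / 48
Then g(u) = -18·L_0(u) - 6·L_1(u) + 26·L_2(u) + 222·L_3(u).
Expanding and collecting terms gives g(u) = 3u^3 + (5/2)u^2 - u - 6.
Check: g(2) = 26. ✓

g(u) = 3u^3 + (5/2)u^2 - u - 6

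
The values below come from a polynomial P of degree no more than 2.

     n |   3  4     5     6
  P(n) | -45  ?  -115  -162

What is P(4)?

-76

The 3 known points determine the degree-2 polynomial uniquely.
Write P(n) = an^2 + bn + c. Substituting each data point gives a linear system:
  9a + 3b + c = -45
  25a + 5b + c = -115
  36a + 6b + c = -162
Solving the system yields a = -4, b = -3, c = 0.
So P(n) = -4n^2 - 3n.
Then P(4) = -76.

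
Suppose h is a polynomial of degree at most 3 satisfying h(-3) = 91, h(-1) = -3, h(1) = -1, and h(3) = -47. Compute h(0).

Forward differences of the values at t = -3, -1, 1, 3:
  h  : 91  -3  -1  -47
  Δ  : -94  2  -46
  Δ^2: 96  -48
  Δ^3: -144
The third differences are constant, confirming degree 3.
Interpolating (Newton forward form) and evaluating at t = 0 gives h(0) = -5.

-5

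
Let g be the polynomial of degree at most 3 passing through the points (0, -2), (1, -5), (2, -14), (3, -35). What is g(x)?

Write g(x) = ax^3 + bx^2 + cx + d. Substituting each data point gives a linear system:
  d = -2
  a + b + c + d = -5
  8a + 4b + 2c + d = -14
  27a + 9b + 3c + d = -35
Solving the system yields a = -1, b = 0, c = -2, d = -2.
So g(x) = -x^3 - 2x - 2.
Check: g(0) = -2. ✓

g(x) = -x^3 - 2x - 2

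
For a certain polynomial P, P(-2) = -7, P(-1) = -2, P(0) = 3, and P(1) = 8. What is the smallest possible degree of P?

Forward differences of the values at n = -2, -1, 0, 1:
  P  : -7  -2  3  8
  Δ  : 5  5  5
  Δ^2: 0  0
  Δ^3: 0
The first differences are constant (5) and nonzero, while all higher differences vanish, so the minimal degree is 1.

1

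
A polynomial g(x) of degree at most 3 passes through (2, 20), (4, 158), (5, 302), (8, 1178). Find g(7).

800

Using the Lagrange interpolation formula with nodes 2, 4, 5, 8:
  L_0(x) = (x - 4)(x - 5)(x - 8) / -36
  L_1(x) = (x - 2)(x - 5)(x - 8) / 8
  L_2(x) = (x - 2)(x - 4)(x - 8) / -9
  L_3(x) = (x - 2)(x - 4)(x - 5) / 72
Then g(x) = 20·L_0(x) + 158·L_1(x) + 302·L_2(x) + 1178·L_3(x).
Expanding and collecting terms gives g(x) = 2x³ + 3x² - 5x + 2.
Evaluating at x = 7: g(7) = 800.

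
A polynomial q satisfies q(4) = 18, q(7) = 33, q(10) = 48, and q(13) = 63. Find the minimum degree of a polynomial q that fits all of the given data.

Forward differences of the values at s = 4, 7, 10, 13:
  q  : 18  33  48  63
  Δ  : 15  15  15
  Δ^2: 0  0
  Δ^3: 0
The first differences are constant (15) and nonzero, while all higher differences vanish, so the minimal degree is 1.

1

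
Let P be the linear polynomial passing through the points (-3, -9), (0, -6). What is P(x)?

Using the Lagrange interpolation formula with nodes -3, 0:
  L_0(x) = x / -3
  L_1(x) = (x + 3) / 3
Then P(x) = -9·L_0(x) - 6·L_1(x).
Expanding and collecting terms gives P(x) = x - 6.
Check: P(-3) = -9. ✓

P(x) = x - 6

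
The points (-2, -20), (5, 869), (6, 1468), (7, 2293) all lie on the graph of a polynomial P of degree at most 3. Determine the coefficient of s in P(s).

Write P(s) = as^3 + bs^2 + cs + d. Substituting each data point gives a linear system:
  -8a + 4b - 2c + d = -20
  125a + 25b + 5c + d = 869
  216a + 36b + 6c + d = 1468
  343a + 49b + 7c + d = 2293
Solving the system yields a = 6, b = 5, c = -2, d = 4.
So P(s) = 6s^3 + 5s^2 - 2s + 4.
The coefficient of s is -2.

-2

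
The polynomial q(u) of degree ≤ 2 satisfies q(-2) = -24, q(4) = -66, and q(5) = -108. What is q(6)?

-160

Write q(u) = au^2 + bu + c. Substituting each data point gives a linear system:
  4a - 2b + c = -24
  16a + 4b + c = -66
  25a + 5b + c = -108
Solving the system yields a = -5, b = 3, c = 2.
So q(u) = -5u^2 + 3u + 2.
Then q(6) = -160.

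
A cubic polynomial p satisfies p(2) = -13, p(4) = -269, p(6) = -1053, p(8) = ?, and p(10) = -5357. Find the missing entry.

The 4 known points determine the degree-3 polynomial uniquely.
Write p(x) = ax^3 + bx^2 + cx + d. Substituting each data point gives a linear system:
  8a + 4b + 2c + d = -13
  64a + 16b + 4c + d = -269
  216a + 36b + 6c + d = -1053
  1000a + 100b + 10c + d = -5357
Solving the system yields a = -6, b = 6, c = 4, d = 3.
So p(x) = -6x³ + 6x² + 4x + 3.
Then p(8) = -2653.

-2653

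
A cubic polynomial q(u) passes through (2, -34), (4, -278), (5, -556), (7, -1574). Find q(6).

-978

Using the Lagrange interpolation formula with nodes 2, 4, 5, 7:
  L_0(u) = (u - 4)(u - 5)(u - 7) / -30
  L_1(u) = (u - 2)(u - 5)(u - 7) / 6
  L_2(u) = (u - 2)(u - 4)(u - 7) / -6
  L_3(u) = (u - 2)(u - 4)(u - 5) / 30
Then q(u) = -34·L_0(u) - 278·L_1(u) - 556·L_2(u) - 1574·L_3(u).
Expanding and collecting terms gives q(u) = -5u^3 + 3u^2 - 6.
Evaluating at u = 6: q(6) = -978.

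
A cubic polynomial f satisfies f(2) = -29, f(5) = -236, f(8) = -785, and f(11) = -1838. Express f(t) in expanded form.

f(t) = -t^3 - 4t^2 - 2t - 1

Write f(t) = at^3 + bt^2 + ct + d. Substituting each data point gives a linear system:
  8a + 4b + 2c + d = -29
  125a + 25b + 5c + d = -236
  512a + 64b + 8c + d = -785
  1331a + 121b + 11c + d = -1838
Solving the system yields a = -1, b = -4, c = -2, d = -1.
So f(t) = -t^3 - 4t^2 - 2t - 1.
Check: f(8) = -785. ✓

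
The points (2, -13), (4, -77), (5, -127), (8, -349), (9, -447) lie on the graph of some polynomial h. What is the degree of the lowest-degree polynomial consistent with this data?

Divided differences on the nodes 2, 4, 5, 8, 9:
  order 0: -13  -77  -127  -349  -447
  order 1: -32  -50  -74  -98
  order 2: -6  -6  -6
  order 3: 0  0
  order 4: 0
The order-2 divided differences are all -6 (nonzero) and every higher order vanishes, so the data lies on a polynomial of degree exactly 2.

2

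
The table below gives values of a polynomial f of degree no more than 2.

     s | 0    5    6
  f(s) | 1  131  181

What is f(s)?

f(s) = 4s^2 + 6s + 1

Using the Lagrange interpolation formula with nodes 0, 5, 6:
  L_0(s) = (s - 5)(s - 6) / 30
  L_1(s) = s(s - 6) / -5
  L_2(s) = s(s - 5) / 6
Then f(s) = 1·L_0(s) + 131·L_1(s) + 181·L_2(s).
Expanding and collecting terms gives f(s) = 4s^2 + 6s + 1.
Check: f(6) = 181. ✓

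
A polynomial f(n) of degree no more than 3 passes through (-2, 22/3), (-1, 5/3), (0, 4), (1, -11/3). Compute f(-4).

344/3

Forward differences of the values at n = -2, -1, 0, 1:
  f  : 22/3  5/3  4  -11/3
  Δ  : -17/3  7/3  -23/3
  Δ^2: 8  -10
  Δ^3: -18
The third differences are constant, confirming degree 3.
Interpolating (Newton forward form) and evaluating at n = -4 gives f(-4) = 344/3.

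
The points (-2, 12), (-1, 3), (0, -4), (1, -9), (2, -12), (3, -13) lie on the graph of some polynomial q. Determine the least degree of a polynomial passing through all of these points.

Forward differences of the values at x = -2, -1, 0, 1, 2, 3:
  q  : 12  3  -4  -9  -12  -13
  Δ  : -9  -7  -5  -3  -1
  Δ^2: 2  2  2  2
  Δ^3: 0  0  0
  Δ^4: 0  0
  Δ^5: 0
The second differences are constant (2) and nonzero, while all higher differences vanish, so the minimal degree is 2.

2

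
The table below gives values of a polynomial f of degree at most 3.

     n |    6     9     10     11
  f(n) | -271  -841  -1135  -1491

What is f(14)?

Write f(n) = an^3 + bn^2 + cn + d. Substituting each data point gives a linear system:
  216a + 36b + 6c + d = -271
  729a + 81b + 9c + d = -841
  1000a + 100b + 10c + d = -1135
  1331a + 121b + 11c + d = -1491
Solving the system yields a = -1, b = -1, c = -4, d = 5.
So f(n) = -n^3 - n^2 - 4n + 5.
Then f(14) = -2991.

-2991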